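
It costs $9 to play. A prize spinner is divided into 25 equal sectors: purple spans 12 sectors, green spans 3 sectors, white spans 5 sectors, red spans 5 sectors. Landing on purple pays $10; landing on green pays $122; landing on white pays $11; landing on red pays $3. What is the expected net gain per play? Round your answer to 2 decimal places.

E[payout] = (12/25)·10 + (3/25)·122 + (5/25)·11 + (5/25)·3 = 556/25
Expected profit = 556/25 − 9 = 331/25 ≈ $13.24

$13.24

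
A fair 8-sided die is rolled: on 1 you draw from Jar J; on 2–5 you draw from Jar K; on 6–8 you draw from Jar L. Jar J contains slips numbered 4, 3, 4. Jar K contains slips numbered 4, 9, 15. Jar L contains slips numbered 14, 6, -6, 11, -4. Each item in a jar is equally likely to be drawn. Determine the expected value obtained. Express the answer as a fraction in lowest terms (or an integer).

E[X | Jar J] = (4 + 3 + 4)/3 = 11/3
E[X | Jar K] = (4 + 9 + 15)/3 = 28/3
E[X | Jar L] = (14 + 6 − 6 + 11 − 4)/5 = 21/5
E[X] = (1/8)·11/3 + (1/2)·28/3 + (3/8)·21/5 = 67/10

67/10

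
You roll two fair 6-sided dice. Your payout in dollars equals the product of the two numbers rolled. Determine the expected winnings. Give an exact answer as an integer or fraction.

49/4 dollars

Distribution of the product of the two numbers rolled: 1 w.p. 1/36, 2 w.p. 1/18, 3 w.p. 1/18, 4 w.p. 1/12, 5 w.p. 1/18, 6 w.p. 1/9, …
E[payout] = (1/36)·1 + (1/18)·2 + (1/18)·3 + (1/12)·4 + (1/18)·5 + (1/9)·6 + (1/18)·8 + (1/36)·9 + (1/18)·10 + (1/9)·12 + (1/18)·15 + (1/36)·16 + (1/18)·18 + (1/18)·20 + (1/18)·24 + (1/36)·25 + (1/18)·30 + (1/36)·36 = 49/4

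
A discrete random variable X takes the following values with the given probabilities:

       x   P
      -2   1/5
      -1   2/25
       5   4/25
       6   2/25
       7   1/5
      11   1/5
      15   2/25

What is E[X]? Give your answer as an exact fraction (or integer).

E[X] = (1/5)·(-2) + (2/25)·(-1) + (4/25)·5 + (2/25)·6 + (1/5)·7 + (1/5)·11 + (2/25)·15
     = 28/5

28/5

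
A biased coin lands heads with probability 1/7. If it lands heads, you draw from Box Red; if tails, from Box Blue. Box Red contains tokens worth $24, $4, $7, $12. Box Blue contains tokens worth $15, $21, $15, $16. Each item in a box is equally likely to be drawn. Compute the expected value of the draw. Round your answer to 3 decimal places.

E[X | Box Red] = (24 + 4 + 7 + 12)/4 = 47/4
E[X | Box Blue] = (15 + 21 + 15 + 16)/4 = 67/4
E[X] = (1/7)·47/4 + (6/7)·67/4 = 449/28 ≈ 16.036

$16.036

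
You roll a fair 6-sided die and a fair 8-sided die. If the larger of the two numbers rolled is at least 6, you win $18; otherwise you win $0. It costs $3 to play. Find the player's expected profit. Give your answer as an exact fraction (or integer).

E[payout] = (25/48)·0 + (23/48)·18 = 69/8
Expected profit = 69/8 − 3 = 45/8

45/8 dollars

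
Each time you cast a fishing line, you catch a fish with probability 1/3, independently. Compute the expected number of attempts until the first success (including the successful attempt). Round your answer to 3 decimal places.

3.000

For a geometric distribution, E[trials] = 1/p = 1/(1/3) = 3.
≈ 3.000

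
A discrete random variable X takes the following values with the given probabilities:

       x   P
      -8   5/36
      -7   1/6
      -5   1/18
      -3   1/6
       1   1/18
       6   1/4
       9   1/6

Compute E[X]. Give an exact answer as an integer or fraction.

E[X] = (5/36)·(-8) + (1/6)·(-7) + (1/18)·(-5) + (1/6)·(-3) + (1/18)·1 + (1/4)·6 + (1/6)·9
     = 0

0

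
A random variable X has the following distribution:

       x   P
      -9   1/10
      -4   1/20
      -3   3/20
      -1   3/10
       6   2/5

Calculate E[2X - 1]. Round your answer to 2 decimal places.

0.10

E[2x-1] = (1/10)·(-19) + (1/20)·(-9) + (3/20)·(-7) + (3/10)·(-3) + (2/5)·11
     = 1/10 ≈ 0.10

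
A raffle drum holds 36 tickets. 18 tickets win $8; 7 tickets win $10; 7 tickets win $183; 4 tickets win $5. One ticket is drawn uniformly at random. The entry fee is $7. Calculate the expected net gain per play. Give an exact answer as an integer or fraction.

E[payout] = (18/36)·8 + (7/36)·10 + (7/36)·183 + (4/36)·5 = 505/12
Expected profit = 505/12 − 7 = 421/12

421/12 dollars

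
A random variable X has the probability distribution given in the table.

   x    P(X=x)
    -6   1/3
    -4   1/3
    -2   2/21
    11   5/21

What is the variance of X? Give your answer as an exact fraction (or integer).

E[X] = (1/3)·(-6) + (1/3)·(-4) + (2/21)·(-2) + (5/21)·11 = -19/21
E[X²] = (1/3)·36 + (1/3)·16 + (2/21)·4 + (5/21)·121 = 977/21
Var(X) = 977/21 − (-19/21)² = 20156/441

20156/441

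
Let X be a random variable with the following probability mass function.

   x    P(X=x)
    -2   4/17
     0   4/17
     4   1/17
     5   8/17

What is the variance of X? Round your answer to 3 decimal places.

E[X] = (4/17)·(-2) + (4/17)·0 + (1/17)·4 + (8/17)·5 = 36/17
E[X²] = (4/17)·4 + (4/17)·0 + (1/17)·16 + (8/17)·25 = 232/17
Var(X) = 232/17 − (36/17)² = 2648/289 ≈ 9.163

9.163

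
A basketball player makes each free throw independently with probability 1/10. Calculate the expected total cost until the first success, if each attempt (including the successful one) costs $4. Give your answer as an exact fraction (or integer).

E[#attempts] = 1/p = 10; E[cost] = 4·10 = 40.

$40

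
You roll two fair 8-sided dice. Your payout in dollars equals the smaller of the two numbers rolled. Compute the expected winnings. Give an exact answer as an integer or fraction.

51/16 dollars

Distribution of the smaller of the two numbers rolled: 1 w.p. 15/64, 2 w.p. 13/64, 3 w.p. 11/64, 4 w.p. 9/64, 5 w.p. 7/64, 6 w.p. 5/64, …
E[payout] = (15/64)·1 + (13/64)·2 + (11/64)·3 + (9/64)·4 + (7/64)·5 + (5/64)·6 + (3/64)·7 + (1/64)·8 = 51/16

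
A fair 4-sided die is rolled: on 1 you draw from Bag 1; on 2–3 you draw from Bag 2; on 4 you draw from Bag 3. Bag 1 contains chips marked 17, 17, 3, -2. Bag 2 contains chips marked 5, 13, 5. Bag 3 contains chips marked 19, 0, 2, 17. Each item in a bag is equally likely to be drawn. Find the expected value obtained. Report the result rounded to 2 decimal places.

E[X | Bag 1] = (17 + 17 + 3 − 2)/4 = 35/4
E[X | Bag 2] = (5 + 13 + 5)/3 = 23/3
E[X | Bag 3] = (19 + 0 + 2 + 17)/4 = 19/2
E[X] = (1/4)·35/4 + (1/2)·23/3 + (1/4)·19/2 = 403/48 ≈ 8.40

8.40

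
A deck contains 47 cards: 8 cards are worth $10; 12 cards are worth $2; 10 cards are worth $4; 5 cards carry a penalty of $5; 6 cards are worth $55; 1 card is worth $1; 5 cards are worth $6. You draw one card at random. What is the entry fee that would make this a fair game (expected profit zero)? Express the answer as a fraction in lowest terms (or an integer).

E[payout] = (8/47)·10 + (12/47)·2 + (10/47)·4 + (5/47)·(-5) + (6/47)·55 + (1/47)·1 + (5/47)·6 = 480/47
Fair fee = E[payout] = 480/47

480/47 dollars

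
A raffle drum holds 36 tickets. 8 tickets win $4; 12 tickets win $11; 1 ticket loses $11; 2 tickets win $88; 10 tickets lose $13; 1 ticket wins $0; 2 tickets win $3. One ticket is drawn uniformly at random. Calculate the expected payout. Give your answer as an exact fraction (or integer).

E[payout] = (8/36)·4 + (12/36)·11 + (1/36)·(-11) + (2/36)·88 + (10/36)·(-13) + (1/36)·0 + (2/36)·3 = 205/36

205/36 dollars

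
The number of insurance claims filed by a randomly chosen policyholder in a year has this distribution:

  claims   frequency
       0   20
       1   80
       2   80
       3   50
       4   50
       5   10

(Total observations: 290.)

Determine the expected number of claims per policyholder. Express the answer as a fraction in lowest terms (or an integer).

64/29

Total = 290, so P(claims=0) = 20/290, etc.
E[X] = (2/29)·0 + (8/29)·1 + (8/29)·2 + (5/29)·3 + (5/29)·4 + (1/29)·5
     = 64/29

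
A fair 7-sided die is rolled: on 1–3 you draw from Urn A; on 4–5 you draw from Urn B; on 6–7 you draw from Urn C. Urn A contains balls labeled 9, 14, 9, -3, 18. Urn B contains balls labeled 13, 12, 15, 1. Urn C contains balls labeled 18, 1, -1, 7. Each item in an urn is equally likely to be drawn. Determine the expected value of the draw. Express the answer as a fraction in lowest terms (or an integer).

306/35

E[X | Urn A] = (9 + 14 + 9 − 3 + 18)/5 = 47/5
E[X | Urn B] = (13 + 12 + 15 + 1)/4 = 41/4
E[X | Urn C] = (18 + 1 − 1 + 7)/4 = 25/4
E[X] = (3/7)·47/5 + (2/7)·41/4 + (2/7)·25/4 = 306/35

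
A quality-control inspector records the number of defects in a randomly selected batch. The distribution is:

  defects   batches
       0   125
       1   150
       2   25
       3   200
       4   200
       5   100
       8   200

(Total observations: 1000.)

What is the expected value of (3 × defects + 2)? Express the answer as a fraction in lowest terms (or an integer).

131/10

Total = 1000, so P(defects=0) = 125/1000, etc.
E[3x+2] = (1/8)·2 + (3/20)·5 + (1/40)·8 + (1/5)·11 + (1/5)·14 + (1/10)·17 + (1/5)·26
     = 131/10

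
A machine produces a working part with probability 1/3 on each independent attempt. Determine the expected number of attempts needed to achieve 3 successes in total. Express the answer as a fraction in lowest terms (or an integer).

9

By linearity (sum of 3 independent geometric waits), E[trials] = 3/p = 3/(1/3) = 9.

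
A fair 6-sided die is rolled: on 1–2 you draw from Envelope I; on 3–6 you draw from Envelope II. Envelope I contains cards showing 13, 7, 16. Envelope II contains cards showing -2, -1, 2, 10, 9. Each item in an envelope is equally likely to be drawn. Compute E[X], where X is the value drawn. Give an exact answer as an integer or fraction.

32/5

E[X | Envelope I] = (13 + 7 + 16)/3 = 12
E[X | Envelope II] = (-2 − 1 + 2 + 10 + 9)/5 = 18/5
E[X] = (1/3)·12 + (2/3)·18/5 = 32/5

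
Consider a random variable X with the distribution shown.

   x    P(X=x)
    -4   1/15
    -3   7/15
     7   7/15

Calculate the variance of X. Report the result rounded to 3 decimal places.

25.573

E[X] = (1/15)·(-4) + (7/15)·(-3) + (7/15)·7 = 8/5
E[X²] = (1/15)·16 + (7/15)·9 + (7/15)·49 = 422/15
Var(X) = 422/15 − (8/5)² = 1918/75 ≈ 25.573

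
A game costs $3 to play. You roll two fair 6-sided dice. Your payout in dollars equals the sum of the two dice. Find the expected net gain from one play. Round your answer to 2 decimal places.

Distribution of the sum of the two dice: 2 w.p. 1/36, 3 w.p. 1/18, 4 w.p. 1/12, 5 w.p. 1/9, 6 w.p. 5/36, 7 w.p. 1/6, …
E[payout] = (1/36)·2 + (1/18)·3 + (1/12)·4 + (1/9)·5 + (5/36)·6 + (1/6)·7 + (5/36)·8 + (1/9)·9 + (1/12)·10 + (1/18)·11 + (1/36)·12 = 7
Expected profit = 7 − 3 = 4 ≈ $4.00

$4.00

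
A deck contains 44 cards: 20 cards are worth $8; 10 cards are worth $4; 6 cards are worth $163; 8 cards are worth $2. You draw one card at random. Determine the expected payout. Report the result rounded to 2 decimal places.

E[payout] = (20/44)·8 + (10/44)·4 + (6/44)·163 + (8/44)·2 = 597/22
≈ $27.14

$27.14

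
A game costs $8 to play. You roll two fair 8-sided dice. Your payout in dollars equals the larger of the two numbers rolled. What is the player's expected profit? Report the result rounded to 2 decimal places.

Distribution of the larger of the two numbers rolled: 1 w.p. 1/64, 2 w.p. 3/64, 3 w.p. 5/64, 4 w.p. 7/64, 5 w.p. 9/64, 6 w.p. 11/64, …
E[payout] = (1/64)·1 + (3/64)·2 + (5/64)·3 + (7/64)·4 + (9/64)·5 + (11/64)·6 + (13/64)·7 + (15/64)·8 = 93/16
Expected profit = 93/16 − 8 = -35/16 ≈ -$2.19

-$2.19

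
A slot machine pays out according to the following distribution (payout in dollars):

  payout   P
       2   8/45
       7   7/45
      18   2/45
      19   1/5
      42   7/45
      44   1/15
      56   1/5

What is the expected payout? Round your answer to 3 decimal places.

$26.711

E[X] = (8/45)·2 + (7/45)·7 + (2/45)·18 + (1/5)·19 + (7/45)·42 + (1/15)·44 + (1/5)·56
     = 1202/45 ≈ 26.711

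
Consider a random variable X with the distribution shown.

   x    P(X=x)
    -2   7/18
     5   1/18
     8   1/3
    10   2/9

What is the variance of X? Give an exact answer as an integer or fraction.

E[X] = (7/18)·(-2) + (1/18)·5 + (1/3)·8 + (2/9)·10 = 79/18
E[X²] = (7/18)·4 + (1/18)·25 + (1/3)·64 + (2/9)·100 = 93/2
Var(X) = 93/2 − (79/18)² = 8825/324

8825/324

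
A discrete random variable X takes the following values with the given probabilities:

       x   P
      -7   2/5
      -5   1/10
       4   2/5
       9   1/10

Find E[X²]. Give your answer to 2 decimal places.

E[X²] = (2/5)·49 + (1/10)·25 + (2/5)·16 + (1/10)·81
     = 183/5 ≈ 36.60

36.60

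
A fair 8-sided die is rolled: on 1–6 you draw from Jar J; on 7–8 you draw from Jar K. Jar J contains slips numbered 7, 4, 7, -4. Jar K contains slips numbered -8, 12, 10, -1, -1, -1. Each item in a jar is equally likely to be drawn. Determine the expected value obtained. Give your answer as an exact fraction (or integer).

37/12

E[X | Jar J] = (7 + 4 + 7 − 4)/4 = 7/2
E[X | Jar K] = (-8 + 12 + 10 − 1 − 1 − 1)/6 = 11/6
E[X] = (3/4)·7/2 + (1/4)·11/6 = 37/12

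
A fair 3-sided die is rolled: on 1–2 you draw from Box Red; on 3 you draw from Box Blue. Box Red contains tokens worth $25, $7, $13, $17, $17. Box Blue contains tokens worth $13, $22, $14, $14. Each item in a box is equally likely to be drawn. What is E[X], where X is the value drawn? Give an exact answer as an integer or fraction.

E[X | Box Red] = (25 + 7 + 13 + 17 + 17)/5 = 79/5
E[X | Box Blue] = (13 + 22 + 14 + 14)/4 = 63/4
E[X] = (2/3)·79/5 + (1/3)·63/4 = 947/60

947/60 dollars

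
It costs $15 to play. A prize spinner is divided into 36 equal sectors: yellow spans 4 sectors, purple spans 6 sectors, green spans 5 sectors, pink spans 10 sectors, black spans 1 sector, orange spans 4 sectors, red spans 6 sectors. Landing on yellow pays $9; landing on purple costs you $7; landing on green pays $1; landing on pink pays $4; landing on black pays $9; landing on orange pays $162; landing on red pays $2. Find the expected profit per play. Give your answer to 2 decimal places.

$4.67

E[payout] = (4/36)·9 + (6/36)·(-7) + (5/36)·1 + (10/36)·4 + (1/36)·9 + (4/36)·162 + (6/36)·2 = 59/3
Expected profit = 59/3 − 15 = 14/3 ≈ $4.67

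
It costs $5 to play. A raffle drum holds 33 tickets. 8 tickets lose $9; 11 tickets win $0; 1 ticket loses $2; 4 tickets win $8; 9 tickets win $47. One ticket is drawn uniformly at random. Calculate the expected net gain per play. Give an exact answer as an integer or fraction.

E[payout] = (8/33)·(-9) + (11/33)·0 + (1/33)·(-2) + (4/33)·8 + (9/33)·47 = 127/11
Expected profit = 127/11 − 5 = 72/11

72/11 dollars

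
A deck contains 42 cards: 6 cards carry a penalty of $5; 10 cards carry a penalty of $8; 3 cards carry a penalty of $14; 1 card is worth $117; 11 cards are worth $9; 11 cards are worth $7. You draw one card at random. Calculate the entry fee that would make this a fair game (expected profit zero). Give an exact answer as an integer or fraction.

E[payout] = (6/42)·(-5) + (10/42)·(-8) + (3/42)·(-14) + (1/42)·117 + (11/42)·9 + (11/42)·7 = 47/14
Fair fee = E[payout] = 47/14

47/14 dollars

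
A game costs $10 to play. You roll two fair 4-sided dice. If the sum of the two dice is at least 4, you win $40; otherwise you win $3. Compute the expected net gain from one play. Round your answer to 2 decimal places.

$23.06

E[payout] = (3/16)·3 + (13/16)·40 = 529/16
Expected profit = 529/16 − 10 = 369/16 ≈ $23.06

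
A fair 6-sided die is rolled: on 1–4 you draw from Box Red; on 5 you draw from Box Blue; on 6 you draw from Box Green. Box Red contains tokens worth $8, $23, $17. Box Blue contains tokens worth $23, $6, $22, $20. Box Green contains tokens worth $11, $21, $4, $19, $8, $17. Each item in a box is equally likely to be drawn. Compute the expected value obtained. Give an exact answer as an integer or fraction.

E[X | Box Red] = (8 + 23 + 17)/3 = 16
E[X | Box Blue] = (23 + 6 + 22 + 20)/4 = 71/4
E[X | Box Green] = (11 + 21 + 4 + 19 + 8 + 17)/6 = 40/3
E[X] = (2/3)·16 + (1/6)·71/4 + (1/6)·40/3 = 1141/72

1141/72 dollars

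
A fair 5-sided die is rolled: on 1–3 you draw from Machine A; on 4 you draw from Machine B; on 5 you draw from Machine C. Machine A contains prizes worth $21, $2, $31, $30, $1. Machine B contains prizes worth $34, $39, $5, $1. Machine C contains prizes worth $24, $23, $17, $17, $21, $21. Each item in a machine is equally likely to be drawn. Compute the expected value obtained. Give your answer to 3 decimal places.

$18.250

E[X | Machine A] = (21 + 2 + 31 + 30 + 1)/5 = 17
E[X | Machine B] = (34 + 39 + 5 + 1)/4 = 79/4
E[X | Machine C] = (24 + 23 + 17 + 17 + 21 + 21)/6 = 41/2
E[X] = (3/5)·17 + (1/5)·79/4 + (1/5)·41/2 = 73/4 ≈ 18.250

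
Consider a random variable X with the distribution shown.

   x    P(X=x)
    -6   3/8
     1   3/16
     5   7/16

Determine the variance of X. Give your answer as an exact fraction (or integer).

E[X] = (3/8)·(-6) + (3/16)·1 + (7/16)·5 = 1/8
E[X²] = (3/8)·36 + (3/16)·1 + (7/16)·25 = 197/8
Var(X) = 197/8 − (1/8)² = 1575/64

1575/64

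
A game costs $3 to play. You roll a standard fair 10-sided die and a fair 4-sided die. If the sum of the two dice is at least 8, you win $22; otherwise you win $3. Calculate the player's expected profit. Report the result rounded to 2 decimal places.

E[payout] = (9/20)·3 + (11/20)·22 = 269/20
Expected profit = 269/20 − 3 = 209/20 ≈ $10.45

$10.45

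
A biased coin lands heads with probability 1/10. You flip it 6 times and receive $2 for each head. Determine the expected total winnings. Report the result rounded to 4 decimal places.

E[#heads] = 6·1/10 = 3/5 (linearity over flips).
E[winnings] = 2·3/5 = 6/5.
≈ 1.2000

$1.2000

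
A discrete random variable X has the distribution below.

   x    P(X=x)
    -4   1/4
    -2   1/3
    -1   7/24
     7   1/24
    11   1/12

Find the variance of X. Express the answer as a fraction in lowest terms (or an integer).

275/16

E[X] = (1/4)·(-4) + (1/3)·(-2) + (7/24)·(-1) + (1/24)·7 + (1/12)·11 = -3/4
E[X²] = (1/4)·16 + (1/3)·4 + (7/24)·1 + (1/24)·49 + (1/12)·121 = 71/4
Var(X) = 71/4 − (-3/4)² = 275/16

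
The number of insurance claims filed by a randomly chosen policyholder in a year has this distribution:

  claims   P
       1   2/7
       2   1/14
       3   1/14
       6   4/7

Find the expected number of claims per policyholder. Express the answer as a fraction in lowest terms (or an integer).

E[X] = (2/7)·1 + (1/14)·2 + (1/14)·3 + (4/7)·6
     = 57/14

57/14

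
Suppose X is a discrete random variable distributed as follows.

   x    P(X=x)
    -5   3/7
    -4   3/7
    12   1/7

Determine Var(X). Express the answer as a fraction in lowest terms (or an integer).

E[X] = (3/7)·(-5) + (3/7)·(-4) + (1/7)·12 = -15/7
E[X²] = (3/7)·25 + (3/7)·16 + (1/7)·144 = 267/7
Var(X) = 267/7 − (-15/7)² = 1644/49

1644/49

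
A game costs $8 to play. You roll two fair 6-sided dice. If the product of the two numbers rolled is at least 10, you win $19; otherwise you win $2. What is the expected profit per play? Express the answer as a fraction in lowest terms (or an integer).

E[payout] = (17/36)·2 + (19/36)·19 = 395/36
Expected profit = 395/36 − 8 = 107/36

107/36 dollars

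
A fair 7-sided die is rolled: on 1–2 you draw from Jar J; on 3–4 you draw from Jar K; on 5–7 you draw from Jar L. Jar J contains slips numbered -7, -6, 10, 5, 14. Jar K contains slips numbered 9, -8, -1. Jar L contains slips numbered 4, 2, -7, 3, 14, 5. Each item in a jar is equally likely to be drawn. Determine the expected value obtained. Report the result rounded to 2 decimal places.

E[X | Jar J] = (-7 − 6 + 10 + 5 + 14)/5 = 16/5
E[X | Jar K] = (9 − 8 − 1)/3 = 0
E[X | Jar L] = (4 + 2 − 7 + 3 + 14 + 5)/6 = 7/2
E[X] = (2/7)·16/5 + (2/7)·0 + (3/7)·7/2 = 169/70 ≈ 2.41

2.41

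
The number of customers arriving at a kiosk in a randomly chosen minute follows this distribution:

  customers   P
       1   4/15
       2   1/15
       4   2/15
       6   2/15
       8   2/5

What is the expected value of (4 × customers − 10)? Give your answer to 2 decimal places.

E[4x-10] = (4/15)·(-6) + (1/15)·(-2) + (2/15)·6 + (2/15)·14 + (2/5)·22
     = 146/15 ≈ 9.73

9.73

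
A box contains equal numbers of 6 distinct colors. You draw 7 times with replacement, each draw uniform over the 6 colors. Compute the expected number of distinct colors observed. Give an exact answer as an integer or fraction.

201811/46656

Let Xⱼ=1 if type j appears at least once. P(Xⱼ=1) = 1 − ((6−1)/6)^7 = 201811/279936.
E[#distinct] = 6·201811/279936 = 201811/46656.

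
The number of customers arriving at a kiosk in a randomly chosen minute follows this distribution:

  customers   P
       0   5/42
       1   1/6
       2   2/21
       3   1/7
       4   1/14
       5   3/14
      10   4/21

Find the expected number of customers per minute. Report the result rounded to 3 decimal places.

4.048

E[X] = (5/42)·0 + (1/6)·1 + (2/21)·2 + (1/7)·3 + (1/14)·4 + (3/14)·5 + (4/21)·10
     = 85/21 ≈ 4.048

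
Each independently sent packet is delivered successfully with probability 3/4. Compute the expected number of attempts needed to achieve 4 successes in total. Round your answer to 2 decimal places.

5.33

By linearity (sum of 4 independent geometric waits), E[trials] = 4/p = 4/(3/4) = 16/3.
≈ 5.33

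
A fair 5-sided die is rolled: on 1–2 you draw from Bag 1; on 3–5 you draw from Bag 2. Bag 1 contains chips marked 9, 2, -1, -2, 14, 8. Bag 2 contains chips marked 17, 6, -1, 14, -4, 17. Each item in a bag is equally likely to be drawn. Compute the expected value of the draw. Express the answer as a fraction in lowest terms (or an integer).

E[X | Bag 1] = (9 + 2 − 1 − 2 + 14 + 8)/6 = 5
E[X | Bag 2] = (17 + 6 − 1 + 14 − 4 + 17)/6 = 49/6
E[X] = (2/5)·5 + (3/5)·49/6 = 69/10

69/10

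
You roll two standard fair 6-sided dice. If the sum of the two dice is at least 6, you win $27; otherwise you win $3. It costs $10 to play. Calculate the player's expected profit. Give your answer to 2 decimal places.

E[payout] = (5/18)·3 + (13/18)·27 = 61/3
Expected profit = 61/3 − 10 = 31/3 ≈ $10.33

$10.33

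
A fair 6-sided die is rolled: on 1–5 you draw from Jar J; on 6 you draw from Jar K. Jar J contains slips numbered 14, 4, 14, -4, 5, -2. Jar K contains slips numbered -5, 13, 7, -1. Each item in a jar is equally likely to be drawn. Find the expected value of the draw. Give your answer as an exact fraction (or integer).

E[X | Jar J] = (14 + 4 + 14 − 4 + 5 − 2)/6 = 31/6
E[X | Jar K] = (-5 + 13 + 7 − 1)/4 = 7/2
E[X] = (5/6)·31/6 + (1/6)·7/2 = 44/9

44/9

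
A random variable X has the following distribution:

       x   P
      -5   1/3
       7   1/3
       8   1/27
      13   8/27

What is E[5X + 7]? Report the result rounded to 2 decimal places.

31.07

E[5x+7] = (1/3)·(-18) + (1/3)·42 + (1/27)·47 + (8/27)·72
     = 839/27 ≈ 31.07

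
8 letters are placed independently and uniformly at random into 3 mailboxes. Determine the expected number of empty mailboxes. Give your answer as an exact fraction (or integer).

Let Xⱼ=1 if mailbox j is empty. P(Xⱼ=1) = ((3-1)/3)^8 = 256/6561.
By linearity, E[#empty] = 3·256/6561 = 256/2187.

256/2187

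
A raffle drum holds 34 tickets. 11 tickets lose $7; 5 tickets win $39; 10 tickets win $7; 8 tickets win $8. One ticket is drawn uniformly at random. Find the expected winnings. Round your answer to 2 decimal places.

$7.41

E[payout] = (11/34)·(-7) + (5/34)·39 + (10/34)·7 + (8/34)·8 = 126/17
≈ $7.41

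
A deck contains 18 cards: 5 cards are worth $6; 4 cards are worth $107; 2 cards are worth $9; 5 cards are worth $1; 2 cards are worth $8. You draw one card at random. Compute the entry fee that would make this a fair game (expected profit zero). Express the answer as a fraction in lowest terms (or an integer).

E[payout] = (5/18)·6 + (4/18)·107 + (2/18)·9 + (5/18)·1 + (2/18)·8 = 497/18
Fair fee = E[payout] = 497/18

497/18 dollars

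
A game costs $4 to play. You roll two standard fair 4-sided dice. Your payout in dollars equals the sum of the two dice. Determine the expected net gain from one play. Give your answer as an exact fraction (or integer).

$1

Distribution of the sum of the two dice: 2 w.p. 1/16, 3 w.p. 1/8, 4 w.p. 3/16, 5 w.p. 1/4, 6 w.p. 3/16, 7 w.p. 1/8, …
E[payout] = (1/16)·2 + (1/8)·3 + (3/16)·4 + (1/4)·5 + (3/16)·6 + (1/8)·7 + (1/16)·8 = 5
Expected profit = 5 − 4 = 1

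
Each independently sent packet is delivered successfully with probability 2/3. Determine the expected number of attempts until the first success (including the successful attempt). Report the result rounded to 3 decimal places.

For a geometric distribution, E[trials] = 1/p = 1/(2/3) = 3/2.
≈ 1.500

1.500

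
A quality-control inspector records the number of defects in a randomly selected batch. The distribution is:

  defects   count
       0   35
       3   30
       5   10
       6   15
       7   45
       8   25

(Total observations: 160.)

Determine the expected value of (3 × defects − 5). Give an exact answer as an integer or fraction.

Total = 160, so P(defects=0) = 35/160, etc.
E[3x-5] = (7/32)·(-5) + (3/16)·4 + (1/16)·10 + (3/32)·13 + (9/32)·16 + (5/32)·19
     = 287/32

287/32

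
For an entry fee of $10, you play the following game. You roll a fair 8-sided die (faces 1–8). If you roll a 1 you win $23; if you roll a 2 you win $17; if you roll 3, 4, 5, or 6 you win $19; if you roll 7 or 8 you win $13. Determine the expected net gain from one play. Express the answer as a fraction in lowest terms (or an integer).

31/4 dollars

E[payout] = (1/4)·13 + (1/8)·17 + (1/2)·19 + (1/8)·23 = 71/4
Expected profit = 71/4 − 10 = 31/4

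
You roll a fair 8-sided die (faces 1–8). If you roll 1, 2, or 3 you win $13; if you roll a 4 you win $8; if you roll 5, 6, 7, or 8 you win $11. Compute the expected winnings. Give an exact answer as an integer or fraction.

91/8 dollars

E[payout] = (1/8)·8 + (1/2)·11 + (3/8)·13 = 91/8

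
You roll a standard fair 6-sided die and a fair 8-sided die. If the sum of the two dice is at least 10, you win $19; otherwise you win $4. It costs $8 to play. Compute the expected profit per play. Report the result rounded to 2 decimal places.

E[payout] = (11/16)·4 + (5/16)·19 = 139/16
Expected profit = 139/16 − 8 = 11/16 ≈ $0.69

$0.69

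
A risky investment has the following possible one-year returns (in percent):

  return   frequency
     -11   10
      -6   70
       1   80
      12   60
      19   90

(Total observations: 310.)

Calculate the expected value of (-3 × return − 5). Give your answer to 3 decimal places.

Total = 310, so P(return=-11) = 10/310, etc.
E[-3x-5] = (1/31)·28 + (7/31)·13 + (8/31)·(-8) + (6/31)·(-41) + (9/31)·(-62)
     = -749/31 ≈ -24.161

-24.161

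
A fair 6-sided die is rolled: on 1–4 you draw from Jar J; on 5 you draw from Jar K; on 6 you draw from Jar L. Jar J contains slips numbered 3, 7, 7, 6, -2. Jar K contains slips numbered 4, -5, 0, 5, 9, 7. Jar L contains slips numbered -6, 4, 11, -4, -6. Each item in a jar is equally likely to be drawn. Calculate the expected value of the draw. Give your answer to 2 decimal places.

3.32

E[X | Jar J] = (3 + 7 + 7 + 6 − 2)/5 = 21/5
E[X | Jar K] = (4 − 5 + 0 + 5 + 9 + 7)/6 = 10/3
E[X | Jar L] = (-6 + 4 + 11 − 4 − 6)/5 = -1/5
E[X] = (2/3)·21/5 + (1/6)·10/3 + (1/6)·(-1/5) = 299/90 ≈ 3.32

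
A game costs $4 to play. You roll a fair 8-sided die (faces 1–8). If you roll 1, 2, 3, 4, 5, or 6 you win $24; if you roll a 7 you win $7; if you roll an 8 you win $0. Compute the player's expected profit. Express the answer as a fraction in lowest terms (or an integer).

119/8 dollars

E[payout] = (1/8)·0 + (1/8)·7 + (3/4)·24 = 151/8
Expected profit = 151/8 − 4 = 119/8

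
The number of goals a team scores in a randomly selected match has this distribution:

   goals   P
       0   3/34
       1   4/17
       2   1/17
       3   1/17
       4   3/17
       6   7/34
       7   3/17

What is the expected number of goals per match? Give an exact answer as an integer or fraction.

E[X] = (3/34)·0 + (4/17)·1 + (1/17)·2 + (1/17)·3 + (3/17)·4 + (7/34)·6 + (3/17)·7
     = 63/17

63/17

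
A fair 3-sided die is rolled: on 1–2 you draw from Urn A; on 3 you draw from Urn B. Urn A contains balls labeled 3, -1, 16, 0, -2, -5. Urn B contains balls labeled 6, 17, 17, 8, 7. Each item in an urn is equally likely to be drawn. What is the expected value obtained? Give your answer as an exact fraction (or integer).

E[X | Urn A] = (3 − 1 + 16 + 0 − 2 − 5)/6 = 11/6
E[X | Urn B] = (6 + 17 + 17 + 8 + 7)/5 = 11
E[X] = (2/3)·11/6 + (1/3)·11 = 44/9

44/9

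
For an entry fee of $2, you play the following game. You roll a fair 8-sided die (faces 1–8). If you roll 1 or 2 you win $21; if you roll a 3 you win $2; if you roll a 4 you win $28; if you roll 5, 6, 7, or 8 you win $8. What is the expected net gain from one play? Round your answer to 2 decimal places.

$11.00

E[payout] = (1/8)·2 + (1/2)·8 + (1/4)·21 + (1/8)·28 = 13
Expected profit = 13 − 2 = 11 ≈ $11.00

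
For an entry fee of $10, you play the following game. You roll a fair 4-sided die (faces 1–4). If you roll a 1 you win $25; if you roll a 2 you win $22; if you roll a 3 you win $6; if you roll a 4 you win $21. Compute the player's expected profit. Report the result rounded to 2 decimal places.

$8.50

E[payout] = (1/4)·6 + (1/4)·21 + (1/4)·22 + (1/4)·25 = 37/2
Expected profit = 37/2 − 10 = 17/2 ≈ $8.50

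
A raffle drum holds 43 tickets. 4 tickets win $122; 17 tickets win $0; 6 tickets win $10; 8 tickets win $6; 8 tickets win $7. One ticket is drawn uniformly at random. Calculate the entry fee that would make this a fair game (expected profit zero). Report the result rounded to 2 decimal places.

E[payout] = (4/43)·122 + (17/43)·0 + (6/43)·10 + (8/43)·6 + (8/43)·7 = 652/43
Fair fee = E[payout] = 652/43 ≈ $15.16

$15.16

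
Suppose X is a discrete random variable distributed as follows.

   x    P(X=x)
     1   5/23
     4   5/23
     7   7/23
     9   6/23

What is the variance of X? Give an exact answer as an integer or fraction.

E[X] = (5/23)·1 + (5/23)·4 + (7/23)·7 + (6/23)·9 = 128/23
E[X²] = (5/23)·1 + (5/23)·16 + (7/23)·49 + (6/23)·81 = 914/23
Var(X) = 914/23 − (128/23)² = 4638/529

4638/529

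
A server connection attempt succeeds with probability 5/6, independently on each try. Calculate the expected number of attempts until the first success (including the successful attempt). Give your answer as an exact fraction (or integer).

6/5

For a geometric distribution, E[trials] = 1/p = 1/(5/6) = 6/5.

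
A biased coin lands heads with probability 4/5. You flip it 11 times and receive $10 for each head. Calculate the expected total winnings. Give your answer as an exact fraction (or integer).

E[#heads] = 11·4/5 = 44/5 (linearity over flips).
E[winnings] = 10·44/5 = 88.

$88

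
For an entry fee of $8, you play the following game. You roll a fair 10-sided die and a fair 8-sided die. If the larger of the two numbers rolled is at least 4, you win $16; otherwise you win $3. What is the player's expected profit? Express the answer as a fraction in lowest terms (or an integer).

E[payout] = (9/80)·3 + (71/80)·16 = 1163/80
Expected profit = 1163/80 − 8 = 523/80

523/80 dollars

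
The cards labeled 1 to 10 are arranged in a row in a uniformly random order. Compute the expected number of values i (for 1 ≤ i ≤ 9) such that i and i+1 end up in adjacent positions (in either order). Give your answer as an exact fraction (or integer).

For each i ∈ {1,…,9}, let Xᵢ = 1 if i and i+1 are adjacent. P(Xᵢ=1) = 2·(10−1)!/10! = 2/10.
By linearity, E[ΣXᵢ] = (9)·(2/10) = 9/5.

9/5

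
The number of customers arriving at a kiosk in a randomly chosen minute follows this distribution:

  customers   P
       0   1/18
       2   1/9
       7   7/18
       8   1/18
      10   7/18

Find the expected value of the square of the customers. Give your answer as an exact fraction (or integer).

1115/18

E[X²] = (1/18)·0 + (1/9)·4 + (7/18)·49 + (1/18)·64 + (7/18)·100
     = 1115/18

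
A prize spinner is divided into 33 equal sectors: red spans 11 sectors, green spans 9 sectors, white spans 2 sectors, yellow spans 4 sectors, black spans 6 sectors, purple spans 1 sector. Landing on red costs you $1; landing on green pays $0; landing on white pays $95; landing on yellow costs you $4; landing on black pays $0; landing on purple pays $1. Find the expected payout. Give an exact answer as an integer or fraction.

164/33 dollars

E[payout] = (11/33)·(-1) + (9/33)·0 + (2/33)·95 + (4/33)·(-4) + (6/33)·0 + (1/33)·1 = 164/33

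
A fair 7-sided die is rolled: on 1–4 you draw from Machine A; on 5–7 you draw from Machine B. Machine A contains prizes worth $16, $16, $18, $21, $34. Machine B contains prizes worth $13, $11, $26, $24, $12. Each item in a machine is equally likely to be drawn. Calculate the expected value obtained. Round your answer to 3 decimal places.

E[X | Machine A] = (16 + 16 + 18 + 21 + 34)/5 = 21
E[X | Machine B] = (13 + 11 + 26 + 24 + 12)/5 = 86/5
E[X] = (4/7)·21 + (3/7)·86/5 = 678/35 ≈ 19.371

$19.371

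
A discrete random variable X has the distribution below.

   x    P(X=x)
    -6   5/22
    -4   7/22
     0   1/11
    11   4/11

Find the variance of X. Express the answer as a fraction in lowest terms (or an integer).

6705/121

E[X] = (5/22)·(-6) + (7/22)·(-4) + (1/11)·0 + (4/11)·11 = 15/11
E[X²] = (5/22)·36 + (7/22)·16 + (1/11)·0 + (4/11)·121 = 630/11
Var(X) = 630/11 − (15/11)² = 6705/121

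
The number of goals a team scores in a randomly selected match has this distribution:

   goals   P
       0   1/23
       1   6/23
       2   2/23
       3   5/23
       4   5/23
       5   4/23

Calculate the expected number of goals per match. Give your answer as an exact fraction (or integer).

65/23

E[X] = (1/23)·0 + (6/23)·1 + (2/23)·2 + (5/23)·3 + (5/23)·4 + (4/23)·5
     = 65/23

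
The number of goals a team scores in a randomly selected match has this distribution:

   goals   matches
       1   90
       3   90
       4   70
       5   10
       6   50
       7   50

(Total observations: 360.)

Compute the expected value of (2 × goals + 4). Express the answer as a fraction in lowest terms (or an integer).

Total = 360, so P(goals=1) = 90/360, etc.
E[2x+4] = (1/4)·6 + (1/4)·10 + (7/36)·12 + (1/36)·14 + (5/36)·16 + (5/36)·18
     = 103/9

103/9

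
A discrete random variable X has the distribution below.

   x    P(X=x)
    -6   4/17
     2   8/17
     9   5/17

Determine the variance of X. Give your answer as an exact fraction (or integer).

8508/289

E[X] = (4/17)·(-6) + (8/17)·2 + (5/17)·9 = 37/17
E[X²] = (4/17)·36 + (8/17)·4 + (5/17)·81 = 581/17
Var(X) = 581/17 − (37/17)² = 8508/289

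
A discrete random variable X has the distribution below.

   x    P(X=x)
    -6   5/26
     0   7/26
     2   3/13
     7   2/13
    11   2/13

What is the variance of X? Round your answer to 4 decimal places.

29.6864

E[X] = (5/26)·(-6) + (7/26)·0 + (3/13)·2 + (2/13)·7 + (2/13)·11 = 27/13
E[X²] = (5/26)·36 + (7/26)·0 + (3/13)·4 + (2/13)·49 + (2/13)·121 = 34
Var(X) = 34 − (27/13)² = 5017/169 ≈ 29.6864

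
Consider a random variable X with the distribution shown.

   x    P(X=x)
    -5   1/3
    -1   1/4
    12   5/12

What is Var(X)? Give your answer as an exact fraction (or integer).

E[X] = (1/3)·(-5) + (1/4)·(-1) + (5/12)·12 = 37/12
E[X²] = (1/3)·25 + (1/4)·1 + (5/12)·144 = 823/12
Var(X) = 823/12 − (37/12)² = 8507/144

8507/144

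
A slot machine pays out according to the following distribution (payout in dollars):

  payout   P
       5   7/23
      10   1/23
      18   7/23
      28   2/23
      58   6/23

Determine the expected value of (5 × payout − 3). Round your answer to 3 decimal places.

E[5x-3] = (7/23)·22 + (1/23)·47 + (7/23)·87 + (2/23)·137 + (6/23)·287
     = 122 ≈ 122.000

122.000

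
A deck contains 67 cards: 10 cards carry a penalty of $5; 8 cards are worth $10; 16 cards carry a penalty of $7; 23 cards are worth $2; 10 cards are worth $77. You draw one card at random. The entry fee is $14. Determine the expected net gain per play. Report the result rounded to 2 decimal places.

-$3.04

E[payout] = (10/67)·(-5) + (8/67)·10 + (16/67)·(-7) + (23/67)·2 + (10/67)·77 = 734/67
Expected profit = 734/67 − 14 = -204/67 ≈ -$3.04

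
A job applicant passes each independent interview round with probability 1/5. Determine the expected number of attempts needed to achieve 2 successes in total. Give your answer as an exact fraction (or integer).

By linearity (sum of 2 independent geometric waits), E[trials] = 2/p = 2/(1/5) = 10.

10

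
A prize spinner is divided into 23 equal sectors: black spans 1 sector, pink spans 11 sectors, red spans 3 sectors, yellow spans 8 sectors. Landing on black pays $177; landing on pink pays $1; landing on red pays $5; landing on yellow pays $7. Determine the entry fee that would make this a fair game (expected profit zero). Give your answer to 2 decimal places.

E[payout] = (1/23)·177 + (11/23)·1 + (3/23)·5 + (8/23)·7 = 259/23
Fair fee = E[payout] = 259/23 ≈ $11.26

$11.26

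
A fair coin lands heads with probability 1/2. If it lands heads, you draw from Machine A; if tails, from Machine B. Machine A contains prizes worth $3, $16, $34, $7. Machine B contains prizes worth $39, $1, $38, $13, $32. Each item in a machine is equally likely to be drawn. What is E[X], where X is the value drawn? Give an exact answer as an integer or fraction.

E[X | Machine A] = (3 + 16 + 34 + 7)/4 = 15
E[X | Machine B] = (39 + 1 + 38 + 13 + 32)/5 = 123/5
E[X] = (1/2)·15 + (1/2)·123/5 = 99/5

99/5 dollars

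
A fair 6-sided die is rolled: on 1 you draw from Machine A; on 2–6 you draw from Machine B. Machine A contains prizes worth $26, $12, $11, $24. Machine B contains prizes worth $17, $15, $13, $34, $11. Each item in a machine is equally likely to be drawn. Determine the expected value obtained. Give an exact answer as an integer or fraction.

433/24 dollars

E[X | Machine A] = (26 + 12 + 11 + 24)/4 = 73/4
E[X | Machine B] = (17 + 15 + 13 + 34 + 11)/5 = 18
E[X] = (1/6)·73/4 + (5/6)·18 = 433/24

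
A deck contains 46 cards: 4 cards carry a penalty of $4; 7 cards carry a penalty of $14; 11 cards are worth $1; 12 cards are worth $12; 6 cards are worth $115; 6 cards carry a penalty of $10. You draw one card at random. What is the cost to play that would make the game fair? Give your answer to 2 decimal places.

E[payout] = (4/46)·(-4) + (7/46)·(-14) + (11/46)·1 + (12/46)·12 + (6/46)·115 + (6/46)·(-10) = 671/46
Fair fee = E[payout] = 671/46 ≈ $14.59

$14.59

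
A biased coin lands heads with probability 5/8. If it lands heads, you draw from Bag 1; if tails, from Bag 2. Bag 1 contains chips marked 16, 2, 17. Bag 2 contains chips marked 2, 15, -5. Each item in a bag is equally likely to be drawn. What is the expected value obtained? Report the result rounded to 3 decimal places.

E[X | Bag 1] = (16 + 2 + 17)/3 = 35/3
E[X | Bag 2] = (2 + 15 − 5)/3 = 4
E[X] = (5/8)·35/3 + (3/8)·4 = 211/24 ≈ 8.792

8.792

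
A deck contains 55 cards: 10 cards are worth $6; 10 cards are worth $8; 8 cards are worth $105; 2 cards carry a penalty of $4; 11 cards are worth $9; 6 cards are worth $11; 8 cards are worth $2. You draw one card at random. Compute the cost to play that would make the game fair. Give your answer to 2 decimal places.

$20.96

E[payout] = (10/55)·6 + (10/55)·8 + (8/55)·105 + (2/55)·(-4) + (11/55)·9 + (6/55)·11 + (8/55)·2 = 1153/55
Fair fee = E[payout] = 1153/55 ≈ $20.96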